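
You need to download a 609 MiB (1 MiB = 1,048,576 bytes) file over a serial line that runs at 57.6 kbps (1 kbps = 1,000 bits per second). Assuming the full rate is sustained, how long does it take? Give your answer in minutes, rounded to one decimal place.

609 MiB = 638,582,784 bytes = 5,108,662,272 bits
57.6 kbps = 57,600 bits/s
time = 5,108,662,272 / 57,600 = 88,692.05 s
88,692.05 s / 60 = 1,478.2 minutes

1,478.2 minutes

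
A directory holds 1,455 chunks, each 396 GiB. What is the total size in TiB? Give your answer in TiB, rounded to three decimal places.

Total = 1,455 × 396 GiB = 576,180 GiB
= 576,180 × 1,073,741,824 bytes = 618,668,564,152,320 bytes
1 TiB = 1,099,511,627,776 bytes
618,668,564,152,320 / 1,099,511,627,776 = 562.676 TiB

562.676 TiB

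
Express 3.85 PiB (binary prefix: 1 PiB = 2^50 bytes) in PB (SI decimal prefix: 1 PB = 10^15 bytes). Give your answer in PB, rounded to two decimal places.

3.85 PiB = 3.85 × 2^50 bytes = 4,334,714,641,344,102.4 bytes
1 PB = 10^15 bytes = 1,000,000,000,000,000 bytes
4,334,714,641,344,102.4 / 1,000,000,000,000,000 = 4.33 PB

4.33 PB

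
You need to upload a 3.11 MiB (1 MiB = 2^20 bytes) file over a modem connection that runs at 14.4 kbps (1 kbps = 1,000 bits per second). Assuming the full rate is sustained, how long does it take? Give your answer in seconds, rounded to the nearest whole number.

3.11 MiB = 3,261,071.36 bytes = 26,088,570.88 bits
14.4 kbps = 14,400 bits/s
time = 26,088,570.88 / 14,400 = 1,812 s

1,812 seconds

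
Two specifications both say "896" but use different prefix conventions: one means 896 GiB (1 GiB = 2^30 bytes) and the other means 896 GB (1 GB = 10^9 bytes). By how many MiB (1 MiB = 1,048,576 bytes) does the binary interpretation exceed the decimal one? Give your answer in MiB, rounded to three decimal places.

63,011.813 MiB

896 GiB = 896 × 1,073,741,824 = 962,072,674,304 bytes
896 GB = 896 × 1,000,000,000 = 896,000,000,000 bytes
difference = 66,072,674,304 bytes
66,072,674,304 / 1,048,576 = 63,011.813 MiB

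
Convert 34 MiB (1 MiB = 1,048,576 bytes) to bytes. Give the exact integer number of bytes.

34 × 1,048,576 = 35,651,584 bytes

35,651,584 bytes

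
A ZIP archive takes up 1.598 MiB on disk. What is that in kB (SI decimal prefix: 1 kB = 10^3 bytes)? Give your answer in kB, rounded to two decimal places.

1,675.62 kB

1.598 MiB × 1,048,576 bytes/MiB = 1,675,624.448 bytes
1 kB = 1,000 bytes
1,675,624.448 / 1,000 = 1,675.62 kB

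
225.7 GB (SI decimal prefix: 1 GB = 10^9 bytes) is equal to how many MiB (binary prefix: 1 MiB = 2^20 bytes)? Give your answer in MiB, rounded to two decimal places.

215,244.29 MiB

225.7 GB = 225.7 × 10^9 bytes = 225,700,000,000 bytes
1 MiB = 2^20 bytes = 1,048,576 bytes
225,700,000,000 / 1,048,576 = 215,244.29 MiB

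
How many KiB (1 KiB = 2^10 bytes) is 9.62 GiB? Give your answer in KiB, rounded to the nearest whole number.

10,087,301 KiB

9.62 GiB × 1,073,741,824 bytes/GiB = 10,329,396,346.88 bytes
1 KiB = 2^10 bytes = 1,024 bytes
10,329,396,346.88 / 1,024 = 10,087,301 KiB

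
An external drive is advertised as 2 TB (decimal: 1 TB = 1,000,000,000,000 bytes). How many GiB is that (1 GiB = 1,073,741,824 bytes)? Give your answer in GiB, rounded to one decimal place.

1,862.6 GiB

2 TB × 1,000,000,000,000 bytes/TB = 2,000,000,000,000 bytes
1 GiB = 2^30 bytes = 1,073,741,824 bytes
2,000,000,000,000 / 1,073,741,824 = 1,862.6 GiB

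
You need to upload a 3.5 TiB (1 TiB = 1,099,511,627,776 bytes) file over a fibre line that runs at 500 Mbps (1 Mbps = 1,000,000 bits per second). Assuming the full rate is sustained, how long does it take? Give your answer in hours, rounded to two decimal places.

3.5 TiB = 3,848,290,697,216 bytes = 30,786,325,577,728 bits
500 Mbps = 500,000,000 bits/s
time = 30,786,325,577,728 / 500,000,000 = 61,572.6512 s
61,572.6512 s / 3600 = 17.10 hours

17.10 hours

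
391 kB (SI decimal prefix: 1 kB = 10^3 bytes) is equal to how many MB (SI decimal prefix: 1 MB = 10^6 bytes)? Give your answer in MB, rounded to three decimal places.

0.391 MB

391 kB × 1,000 bytes/kB = 391,000 bytes
1 MB = 10^6 bytes = 1,000,000 bytes
391,000 / 1,000,000 = 0.391 MB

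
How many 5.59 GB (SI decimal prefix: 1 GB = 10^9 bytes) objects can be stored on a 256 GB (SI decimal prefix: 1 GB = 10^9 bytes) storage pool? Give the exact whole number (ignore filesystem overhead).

45

Capacity: 256 GB = 256,000,000,000 bytes
Per item: 5.59 GB = 5,590,000,000 bytes
⌊256,000,000,000 / 5,590,000,000⌋ = 45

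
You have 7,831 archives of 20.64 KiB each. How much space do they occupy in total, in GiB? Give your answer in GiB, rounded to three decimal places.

Total = 7,831 × 20.64 KiB = 161631.84 KiB
= 161631.84 × 1,024 bytes = 165,511,004.16 bytes
1 GiB = 1,073,741,824 bytes
165,511,004.16 / 1,073,741,824 = 0.154 GiB

0.154 GiB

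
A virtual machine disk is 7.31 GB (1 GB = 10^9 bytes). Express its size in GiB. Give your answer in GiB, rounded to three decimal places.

7.31 GB = 7.31 × 10^9 bytes = 7,310,000,000 bytes
1 GiB = 1,073,741,824 bytes
7,310,000,000 / 1,073,741,824 = 6.808 GiB

6.808 GiB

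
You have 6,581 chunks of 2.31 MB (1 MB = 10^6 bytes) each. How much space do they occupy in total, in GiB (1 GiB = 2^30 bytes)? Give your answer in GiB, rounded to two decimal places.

14.16 GiB

Total = 6,581 × 2.31 MB = 15202.11 MB
= 15202.11 × 1,000,000 bytes = 15,202,110,000 bytes
1 GiB = 1,073,741,824 bytes
15,202,110,000 / 1,073,741,824 = 14.16 GiB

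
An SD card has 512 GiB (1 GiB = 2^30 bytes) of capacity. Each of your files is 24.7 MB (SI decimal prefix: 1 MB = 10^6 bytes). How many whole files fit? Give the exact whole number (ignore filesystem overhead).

Capacity: 512 GiB = 549,755,813,888 bytes
Per item: 24.7 MB = 24,700,000 bytes
⌊549,755,813,888 / 24,700,000⌋ = 22,257

22,257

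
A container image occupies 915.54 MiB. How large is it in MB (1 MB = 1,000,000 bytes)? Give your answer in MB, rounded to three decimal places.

960.013 MB

915.54 MiB × 1,048,576 bytes/MiB = 960,013,271.04 bytes
1 MB = 1,000,000 bytes
960,013,271.04 / 1,000,000 = 960.013 MB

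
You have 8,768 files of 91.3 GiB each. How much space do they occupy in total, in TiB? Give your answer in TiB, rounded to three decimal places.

Total = 8,768 × 91.3 GiB = 800518.4 GiB
= 800518.4 × 1,073,741,824 bytes = 859,550,086,961,561.6 bytes
1 TiB = 1,099,511,627,776 bytes
859,550,086,961,561.6 / 1,099,511,627,776 = 781.756 TiB

781.756 TiB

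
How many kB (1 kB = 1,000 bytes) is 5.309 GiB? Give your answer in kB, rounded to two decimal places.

5,700,495.34 kB

5.309 GiB × 1,073,741,824 bytes/GiB = 5,700,495,343.616 bytes
1 kB = 1,000 bytes
5,700,495,343.616 / 1,000 = 5,700,495.34 kB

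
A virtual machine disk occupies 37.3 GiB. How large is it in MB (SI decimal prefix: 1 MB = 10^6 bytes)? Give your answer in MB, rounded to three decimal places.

37.3 GiB × 1,073,741,824 bytes/GiB = 40,050,570,035.2 bytes
1 MB = 1,000,000 bytes
40,050,570,035.2 / 1,000,000 = 40,050.570 MB

40,050.570 MB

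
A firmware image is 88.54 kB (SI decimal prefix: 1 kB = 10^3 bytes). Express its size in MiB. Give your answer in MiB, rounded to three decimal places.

88.54 kB = 88.54 × 10^3 bytes = 88,540 bytes
1 MiB = 2^20 bytes = 1,048,576 bytes
88,540 / 1,048,576 = 0.084 MiB

0.084 MiB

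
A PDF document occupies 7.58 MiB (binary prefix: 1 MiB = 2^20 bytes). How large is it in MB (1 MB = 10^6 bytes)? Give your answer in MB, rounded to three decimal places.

7.948 MB

7.58 MiB × 1,048,576 bytes/MiB = 7,948,206.08 bytes
1 MB = 1,000,000 bytes
7,948,206.08 / 1,000,000 = 7.948 MB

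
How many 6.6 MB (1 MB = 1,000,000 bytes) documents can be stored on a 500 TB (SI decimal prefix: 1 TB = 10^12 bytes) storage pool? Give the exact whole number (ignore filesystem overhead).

Capacity: 500 TB = 500,000,000,000,000 bytes
Per item: 6.6 MB = 6,600,000 bytes
⌊500,000,000,000,000 / 6,600,000⌋ = 75,757,575

75,757,575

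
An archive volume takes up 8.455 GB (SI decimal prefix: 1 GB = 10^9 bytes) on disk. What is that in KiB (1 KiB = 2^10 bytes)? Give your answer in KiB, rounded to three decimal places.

8,256,835.938 KiB

8.455 GB = 8.455 × 10^9 bytes = 8,455,000,000 bytes
1 KiB = 1,024 bytes
8,455,000,000 / 1,024 = 8,256,835.938 KiB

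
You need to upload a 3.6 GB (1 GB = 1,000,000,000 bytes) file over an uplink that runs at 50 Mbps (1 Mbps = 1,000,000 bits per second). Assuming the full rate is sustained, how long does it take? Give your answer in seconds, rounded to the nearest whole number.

576 seconds

3.6 GB = 3,600,000,000 bytes = 28,800,000,000 bits
50 Mbps = 50,000,000 bits/s
time = 28,800,000,000 / 50,000,000 = 576 s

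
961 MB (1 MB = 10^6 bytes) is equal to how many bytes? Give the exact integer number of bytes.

961,000,000 bytes

961 × 1,000,000 = 961,000,000 bytes  (1 MB = 10^6 bytes)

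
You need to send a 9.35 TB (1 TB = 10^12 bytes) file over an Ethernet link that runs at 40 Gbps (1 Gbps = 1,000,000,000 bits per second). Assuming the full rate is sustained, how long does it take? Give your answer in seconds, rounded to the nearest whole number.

9.35 TB = 9,350,000,000,000 bytes = 74,800,000,000,000 bits
40 Gbps = 40,000,000,000 bits/s
time = 74,800,000,000,000 / 40,000,000,000 = 1,870 s

1,870 seconds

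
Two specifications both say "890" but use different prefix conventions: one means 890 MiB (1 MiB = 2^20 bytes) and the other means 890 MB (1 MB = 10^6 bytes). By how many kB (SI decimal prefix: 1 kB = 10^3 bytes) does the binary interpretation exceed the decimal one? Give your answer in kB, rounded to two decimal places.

890 MiB = 890 × 1,048,576 = 933,232,640 bytes
890 MB = 890 × 1,000,000 = 890,000,000 bytes
difference = 43,232,640 bytes
43,232,640 / 1,000 = 43,232.64 kB

43,232.64 kB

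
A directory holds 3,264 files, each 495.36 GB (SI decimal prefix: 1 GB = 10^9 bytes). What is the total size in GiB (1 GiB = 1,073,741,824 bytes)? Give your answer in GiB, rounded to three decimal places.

1,505,813.599 GiB

Total = 3,264 × 495.36 GB = 1616855.04 GB
= 1616855.04 × 1,000,000,000 bytes = 1,616,855,040,000,000 bytes
1 GiB = 1,073,741,824 bytes
1,616,855,040,000,000 / 1,073,741,824 = 1,505,813.599 GiB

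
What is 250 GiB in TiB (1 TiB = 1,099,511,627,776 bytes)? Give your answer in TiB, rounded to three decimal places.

0.244 TiB

250 GiB × 1,073,741,824 bytes/GiB = 268,435,456,000 bytes
1 TiB = 1,099,511,627,776 bytes
268,435,456,000 / 1,099,511,627,776 = 0.244 TiB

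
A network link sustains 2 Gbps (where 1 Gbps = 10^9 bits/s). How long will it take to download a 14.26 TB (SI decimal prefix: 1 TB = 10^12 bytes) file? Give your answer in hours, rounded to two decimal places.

15.84 hours

14.26 TB = 14,260,000,000,000 bytes = 114,080,000,000,000 bits
2 Gbps = 2,000,000,000 bits/s
time = 114,080,000,000,000 / 2,000,000,000 = 57,040.0000 s
57,040.0000 s / 3600 = 15.84 hours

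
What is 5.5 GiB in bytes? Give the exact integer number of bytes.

5,905,580,032 bytes

5.5 × 1,073,741,824 = 5,905,580,032 bytes  (1 GiB = 2^30 bytes)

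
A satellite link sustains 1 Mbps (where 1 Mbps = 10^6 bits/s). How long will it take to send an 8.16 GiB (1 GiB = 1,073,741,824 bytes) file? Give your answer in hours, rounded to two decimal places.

19.47 hours

8.16 GiB = 8,761,733,283.84 bytes = 70,093,866,270.72 bits
1 Mbps = 1,000,000 bits/s
time = 70,093,866,270.72 / 1,000,000 = 70,093.8663 s
70,093.8663 s / 3600 = 19.47 hours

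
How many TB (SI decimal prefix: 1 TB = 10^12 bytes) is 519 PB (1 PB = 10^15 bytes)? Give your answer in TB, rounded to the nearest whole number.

519 PB = 519 × 10^15 bytes = 519,000,000,000,000,000 bytes
1 TB = 1,000,000,000,000 bytes
519,000,000,000,000,000 / 1,000,000,000,000 = 519,000 TB

519,000 TB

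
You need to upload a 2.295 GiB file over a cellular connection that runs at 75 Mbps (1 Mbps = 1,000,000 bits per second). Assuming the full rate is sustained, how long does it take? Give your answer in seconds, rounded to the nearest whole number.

263 seconds

2.295 GiB = 2,464,237,486.08 bytes = 19,713,899,888.64 bits
75 Mbps = 75,000,000 bits/s
time = 19,713,899,888.64 / 75,000,000 = 263 s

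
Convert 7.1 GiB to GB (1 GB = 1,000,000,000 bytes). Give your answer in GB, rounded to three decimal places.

7.1 GiB = 7.1 × 2^30 bytes = 7,623,566,950.4 bytes
1 GB = 1,000,000,000 bytes
7,623,566,950.4 / 1,000,000,000 = 7.624 GB

7.624 GB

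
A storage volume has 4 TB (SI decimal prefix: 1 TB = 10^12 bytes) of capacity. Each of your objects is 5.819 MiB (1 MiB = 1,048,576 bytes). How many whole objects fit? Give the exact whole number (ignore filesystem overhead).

Capacity: 4 TB = 4,000,000,000,000 bytes
Per item: 5.819 MiB = 6,101,663.744 bytes
⌊4,000,000,000,000 / 6,101,663.744⌋ = 655,558

655,558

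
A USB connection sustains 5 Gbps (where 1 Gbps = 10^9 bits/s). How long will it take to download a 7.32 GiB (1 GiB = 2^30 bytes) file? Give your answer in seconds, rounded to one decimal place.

12.6 seconds

7.32 GiB = 7,859,790,151.68 bytes = 62,878,321,213.44 bits
5 Gbps = 5,000,000,000 bits/s
time = 62,878,321,213.44 / 5,000,000,000 = 12.6 s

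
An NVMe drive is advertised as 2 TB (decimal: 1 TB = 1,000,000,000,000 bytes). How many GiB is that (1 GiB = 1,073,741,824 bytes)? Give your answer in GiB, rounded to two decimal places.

2 TB = 2 × 10^12 bytes = 2,000,000,000,000 bytes
1 GiB = 1,073,741,824 bytes
2,000,000,000,000 / 1,073,741,824 = 1,862.65 GiB

1,862.65 GiB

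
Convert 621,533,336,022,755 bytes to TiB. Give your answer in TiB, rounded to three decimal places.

621,533,336,022,755 bytes given.
1 TiB = 2^40 bytes = 1,099,511,627,776 bytes
621,533,336,022,755 / 1,099,511,627,776 = 565.281 TiB

565.281 TiB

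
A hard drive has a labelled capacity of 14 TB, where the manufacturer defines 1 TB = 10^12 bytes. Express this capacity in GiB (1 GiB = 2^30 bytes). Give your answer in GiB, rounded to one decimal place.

13,038.5 GiB

14 TB = 14 × 10^12 bytes = 14,000,000,000,000 bytes
1 GiB = 2^30 bytes = 1,073,741,824 bytes
14,000,000,000,000 / 1,073,741,824 = 13,038.5 GiB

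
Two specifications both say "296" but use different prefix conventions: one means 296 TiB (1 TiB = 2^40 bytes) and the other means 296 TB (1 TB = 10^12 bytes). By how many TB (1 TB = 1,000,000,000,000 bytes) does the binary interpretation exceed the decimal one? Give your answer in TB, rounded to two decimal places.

29.46 TB

296 TiB = 296 × 1,099,511,627,776 = 325,455,441,821,696 bytes
296 TB = 296 × 1,000,000,000,000 = 296,000,000,000,000 bytes
difference = 29,455,441,821,696 bytes
29,455,441,821,696 / 1,000,000,000,000 = 29.46 TB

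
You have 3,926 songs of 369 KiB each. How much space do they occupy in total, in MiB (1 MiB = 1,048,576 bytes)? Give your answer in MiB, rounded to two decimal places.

Total = 3,926 × 369 KiB = 1,448,694 KiB
= 1,448,694 × 1,024 bytes = 1,483,462,656 bytes
1 MiB = 1,048,576 bytes
1,483,462,656 / 1,048,576 = 1,414.74 MiB

1,414.74 MiB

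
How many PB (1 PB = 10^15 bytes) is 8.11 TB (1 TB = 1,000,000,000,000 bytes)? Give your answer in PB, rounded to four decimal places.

0.0081 PB

8.11 TB × 1,000,000,000,000 bytes/TB = 8,110,000,000,000 bytes
1 PB = 10^15 bytes = 1,000,000,000,000,000 bytes
8,110,000,000,000 / 1,000,000,000,000,000 = 0.0081 PB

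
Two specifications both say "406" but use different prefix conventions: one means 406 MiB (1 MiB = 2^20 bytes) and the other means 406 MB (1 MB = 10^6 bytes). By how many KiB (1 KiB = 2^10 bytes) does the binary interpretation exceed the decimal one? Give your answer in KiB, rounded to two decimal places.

406 MiB = 406 × 1,048,576 = 425,721,856 bytes
406 MB = 406 × 1,000,000 = 406,000,000 bytes
difference = 19,721,856 bytes
19,721,856 / 1,024 = 19,259.63 KiB

19,259.63 KiB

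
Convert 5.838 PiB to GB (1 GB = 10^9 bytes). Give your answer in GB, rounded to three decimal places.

5.838 PiB = 5.838 × 2^50 bytes = 6,573,003,656,147,238.912 bytes
1 GB = 1,000,000,000 bytes
6,573,003,656,147,238.912 / 1,000,000,000 = 6,573,003.656 GB

6,573,003.656 GB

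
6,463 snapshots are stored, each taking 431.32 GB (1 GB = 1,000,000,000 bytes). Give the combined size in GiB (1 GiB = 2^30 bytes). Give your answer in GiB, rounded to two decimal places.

2,596,174.52 GiB

Total = 6,463 × 431.32 GB = 2787621.16 GB
= 2787621.16 × 1,000,000,000 bytes = 2,787,621,160,000,000 bytes
1 GiB = 1,073,741,824 bytes
2,787,621,160,000,000 / 1,073,741,824 = 2,596,174.52 GiB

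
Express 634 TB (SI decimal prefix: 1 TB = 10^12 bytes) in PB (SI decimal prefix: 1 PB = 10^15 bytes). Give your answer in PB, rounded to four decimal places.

0.6340 PB

634 TB × 1,000,000,000,000 bytes/TB = 634,000,000,000,000 bytes
1 PB = 1,000,000,000,000,000 bytes
634,000,000,000,000 / 1,000,000,000,000,000 = 0.6340 PB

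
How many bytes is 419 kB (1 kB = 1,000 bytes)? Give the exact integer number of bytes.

419,000 bytes

419 × 1,000 = 419,000 bytes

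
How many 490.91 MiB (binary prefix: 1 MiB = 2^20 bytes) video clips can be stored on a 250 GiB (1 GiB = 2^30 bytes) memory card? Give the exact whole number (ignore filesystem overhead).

521

Capacity: 250 GiB = 268,435,456,000 bytes
Per item: 490.91 MiB = 514,756,444.16 bytes
⌊268,435,456,000 / 514,756,444.16⌋ = 521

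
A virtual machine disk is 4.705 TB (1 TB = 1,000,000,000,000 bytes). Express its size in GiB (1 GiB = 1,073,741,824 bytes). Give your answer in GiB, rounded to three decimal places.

4,381.873 GiB

4.705 TB = 4.705 × 10^12 bytes = 4,705,000,000,000 bytes
1 GiB = 1,073,741,824 bytes
4,705,000,000,000 / 1,073,741,824 = 4,381.873 GiB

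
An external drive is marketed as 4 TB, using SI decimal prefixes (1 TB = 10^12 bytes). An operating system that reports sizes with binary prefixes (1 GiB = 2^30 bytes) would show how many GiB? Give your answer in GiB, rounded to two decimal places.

4 TB = 4 × 10^12 bytes = 4,000,000,000,000 bytes
1 GiB = 2^30 bytes = 1,073,741,824 bytes
4,000,000,000,000 / 1,073,741,824 = 3,725.29 GiB

3,725.29 GiB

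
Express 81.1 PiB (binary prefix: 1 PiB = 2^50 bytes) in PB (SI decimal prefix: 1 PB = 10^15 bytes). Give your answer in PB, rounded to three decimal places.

91.310 PB

81.1 PiB × 1,125,899,906,842,624 bytes/PiB = 91,310,482,444,936,806.4 bytes
1 PB = 10^15 bytes = 1,000,000,000,000,000 bytes
91,310,482,444,936,806.4 / 1,000,000,000,000,000 = 91.310 PB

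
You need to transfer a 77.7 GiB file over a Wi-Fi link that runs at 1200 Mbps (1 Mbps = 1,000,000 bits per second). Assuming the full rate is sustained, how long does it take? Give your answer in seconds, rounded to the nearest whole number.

556 seconds

77.7 GiB = 83,429,739,724.8 bytes = 667,437,917,798.4 bits
1200 Mbps = 1,200,000,000 bits/s
time = 667,437,917,798.4 / 1,200,000,000 = 556 s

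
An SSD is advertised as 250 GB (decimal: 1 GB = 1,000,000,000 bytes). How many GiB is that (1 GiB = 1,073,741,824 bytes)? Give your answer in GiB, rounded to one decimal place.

250 GB = 250 × 10^9 bytes = 250,000,000,000 bytes
1 GiB = 2^30 bytes = 1,073,741,824 bytes
250,000,000,000 / 1,073,741,824 = 232.8 GiB

232.8 GiB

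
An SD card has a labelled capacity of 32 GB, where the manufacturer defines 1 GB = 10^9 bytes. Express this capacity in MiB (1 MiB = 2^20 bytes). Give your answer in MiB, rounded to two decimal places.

30,517.58 MiB

32 GB × 1,000,000,000 bytes/GB = 32,000,000,000 bytes
1 MiB = 1,048,576 bytes
32,000,000,000 / 1,048,576 = 30,517.58 MiB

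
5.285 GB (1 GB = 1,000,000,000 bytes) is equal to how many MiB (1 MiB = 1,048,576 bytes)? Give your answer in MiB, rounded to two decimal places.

5.285 GB × 1,000,000,000 bytes/GB = 5,285,000,000 bytes
1 MiB = 2^20 bytes = 1,048,576 bytes
5,285,000,000 / 1,048,576 = 5,040.17 MiB

5,040.17 MiB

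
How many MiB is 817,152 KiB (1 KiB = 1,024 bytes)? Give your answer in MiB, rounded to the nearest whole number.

817,152 KiB × 1,024 bytes/KiB = 836,763,648 bytes
1 MiB = 2^20 bytes = 1,048,576 bytes
836,763,648 / 1,048,576 = 798 MiB

798 MiB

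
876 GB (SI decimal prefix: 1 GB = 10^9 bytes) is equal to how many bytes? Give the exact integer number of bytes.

876 × 1,000,000,000 = 876,000,000,000 bytes  (1 GB = 10^9 bytes)

876,000,000,000 bytes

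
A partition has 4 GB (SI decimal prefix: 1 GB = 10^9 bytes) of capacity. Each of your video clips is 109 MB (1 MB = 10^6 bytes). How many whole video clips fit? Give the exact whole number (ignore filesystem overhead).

36

Capacity: 4 GB = 4,000,000,000 bytes
Per item: 109 MB = 109,000,000 bytes
⌊4,000,000,000 / 109,000,000⌋ = 36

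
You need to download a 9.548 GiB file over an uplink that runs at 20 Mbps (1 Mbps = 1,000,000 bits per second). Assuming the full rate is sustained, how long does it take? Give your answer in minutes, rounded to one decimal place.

68.3 minutes

9.548 GiB = 10,252,086,935.552 bytes = 82,016,695,484.416 bits
20 Mbps = 20,000,000 bits/s
time = 82,016,695,484.416 / 20,000,000 = 4,100.83 s
4,100.83 s / 60 = 68.3 minutes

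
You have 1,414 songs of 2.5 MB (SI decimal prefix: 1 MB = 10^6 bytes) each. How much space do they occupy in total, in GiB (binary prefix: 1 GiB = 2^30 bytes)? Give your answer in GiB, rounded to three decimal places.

3.292 GiB

Total = 1,414 × 2.5 MB = 3535 MB
= 3535 × 1,000,000 bytes = 3,535,000,000 bytes
1 GiB = 1,073,741,824 bytes
3,535,000,000 / 1,073,741,824 = 3.292 GiB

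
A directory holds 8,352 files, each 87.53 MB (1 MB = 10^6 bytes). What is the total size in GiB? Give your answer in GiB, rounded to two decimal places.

Total = 8,352 × 87.53 MB = 731050.56 MB
= 731050.56 × 1,000,000 bytes = 731,050,560,000 bytes
1 GiB = 1,073,741,824 bytes
731,050,560,000 / 1,073,741,824 = 680.84 GiB

680.84 GiB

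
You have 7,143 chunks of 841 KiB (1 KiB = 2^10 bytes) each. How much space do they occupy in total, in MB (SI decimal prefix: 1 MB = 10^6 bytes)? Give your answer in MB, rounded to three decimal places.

6,151.437 MB

Total = 7,143 × 841 KiB = 6,007,263 KiB
= 6,007,263 × 1,024 bytes = 6,151,437,312 bytes
1 MB = 1,000,000 bytes
6,151,437,312 / 1,000,000 = 6,151.437 MB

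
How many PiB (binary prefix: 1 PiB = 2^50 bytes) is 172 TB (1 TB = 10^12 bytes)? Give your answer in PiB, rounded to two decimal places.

0.15 PiB

172 TB × 1,000,000,000,000 bytes/TB = 172,000,000,000,000 bytes
1 PiB = 2^50 bytes = 1,125,899,906,842,624 bytes
172,000,000,000,000 / 1,125,899,906,842,624 = 0.15 PiB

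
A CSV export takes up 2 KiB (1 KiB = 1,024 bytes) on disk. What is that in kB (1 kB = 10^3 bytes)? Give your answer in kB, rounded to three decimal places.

2.048 kB

2 KiB × 1,024 bytes/KiB = 2,048 bytes
1 kB = 10^3 bytes = 1,000 bytes
2,048 / 1,000 = 2.048 kB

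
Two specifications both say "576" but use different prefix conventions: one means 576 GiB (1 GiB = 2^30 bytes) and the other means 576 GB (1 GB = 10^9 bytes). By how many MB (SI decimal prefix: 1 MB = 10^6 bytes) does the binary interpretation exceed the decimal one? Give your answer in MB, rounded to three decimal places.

576 GiB = 576 × 1,073,741,824 = 618,475,290,624 bytes
576 GB = 576 × 1,000,000,000 = 576,000,000,000 bytes
difference = 42,475,290,624 bytes
42,475,290,624 / 1,000,000 = 42,475.291 MB

42,475.291 MB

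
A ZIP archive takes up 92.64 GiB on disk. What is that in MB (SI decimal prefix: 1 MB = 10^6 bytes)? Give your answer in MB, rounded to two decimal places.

92.64 GiB = 92.64 × 2^30 bytes = 99,471,442,575.36 bytes
1 MB = 1,000,000 bytes
99,471,442,575.36 / 1,000,000 = 99,471.44 MB

99,471.44 MB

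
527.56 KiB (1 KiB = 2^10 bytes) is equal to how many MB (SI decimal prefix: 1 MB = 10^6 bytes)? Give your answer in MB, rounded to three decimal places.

0.540 MB

527.56 KiB = 527.56 × 2^10 bytes = 540,221.44 bytes
1 MB = 10^6 bytes = 1,000,000 bytes
540,221.44 / 1,000,000 = 0.540 MB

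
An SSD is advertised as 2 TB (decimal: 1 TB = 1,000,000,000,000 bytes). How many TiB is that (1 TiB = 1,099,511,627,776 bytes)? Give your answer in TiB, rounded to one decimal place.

1.8 TiB

2 TB = 2 × 10^12 bytes = 2,000,000,000,000 bytes
1 TiB = 1,099,511,627,776 bytes
2,000,000,000,000 / 1,099,511,627,776 = 1.8 TiB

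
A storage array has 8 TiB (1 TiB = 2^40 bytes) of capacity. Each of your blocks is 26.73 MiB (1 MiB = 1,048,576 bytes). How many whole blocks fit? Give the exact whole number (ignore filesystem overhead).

Capacity: 8 TiB = 8,796,093,022,208 bytes
Per item: 26.73 MiB = 28,028,436.48 bytes
⌊8,796,093,022,208 / 28,028,436.48⌋ = 313,827

313,827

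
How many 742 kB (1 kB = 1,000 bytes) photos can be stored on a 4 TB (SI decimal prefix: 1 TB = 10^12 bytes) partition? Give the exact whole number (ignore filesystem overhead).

5,390,835

Capacity: 4 TB = 4,000,000,000,000 bytes
Per item: 742 kB = 742,000 bytes
⌊4,000,000,000,000 / 742,000⌋ = 5,390,835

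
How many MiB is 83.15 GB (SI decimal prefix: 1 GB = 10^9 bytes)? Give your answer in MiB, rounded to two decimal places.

83.15 GB × 1,000,000,000 bytes/GB = 83,150,000,000 bytes
1 MiB = 2^20 bytes = 1,048,576 bytes
83,150,000,000 / 1,048,576 = 79,298.02 MiB

79,298.02 MiB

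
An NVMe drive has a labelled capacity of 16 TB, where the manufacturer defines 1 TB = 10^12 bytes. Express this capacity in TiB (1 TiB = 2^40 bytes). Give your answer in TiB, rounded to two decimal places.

16 TB = 16 × 10^12 bytes = 16,000,000,000,000 bytes
1 TiB = 2^40 bytes = 1,099,511,627,776 bytes
16,000,000,000,000 / 1,099,511,627,776 = 14.55 TiB

14.55 TiB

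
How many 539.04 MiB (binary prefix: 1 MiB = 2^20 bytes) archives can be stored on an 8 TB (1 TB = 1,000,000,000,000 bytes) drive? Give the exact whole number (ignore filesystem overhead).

14,153

Capacity: 8 TB = 8,000,000,000,000 bytes
Per item: 539.04 MiB = 565,224,407.04 bytes
⌊8,000,000,000,000 / 565,224,407.04⌋ = 14,153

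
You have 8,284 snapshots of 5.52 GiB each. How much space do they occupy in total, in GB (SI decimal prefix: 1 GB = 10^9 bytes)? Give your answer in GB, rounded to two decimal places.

49,099.72 GB

Total = 8,284 × 5.52 GiB = 45727.68 GiB
= 45727.68 × 1,073,741,824 bytes = 49,099,722,530,488.32 bytes
1 GB = 1,000,000,000 bytes
49,099,722,530,488.32 / 1,000,000,000 = 49,099.72 GB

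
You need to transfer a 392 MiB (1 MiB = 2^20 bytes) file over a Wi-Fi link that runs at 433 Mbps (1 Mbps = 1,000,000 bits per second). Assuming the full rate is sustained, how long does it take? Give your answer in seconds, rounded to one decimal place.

7.6 seconds

392 MiB = 411,041,792 bytes = 3,288,334,336 bits
433 Mbps = 433,000,000 bits/s
time = 3,288,334,336 / 433,000,000 = 7.6 s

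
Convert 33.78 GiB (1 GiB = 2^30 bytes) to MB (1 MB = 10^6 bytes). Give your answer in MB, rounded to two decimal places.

33.78 GiB = 33.78 × 2^30 bytes = 36,270,998,814.72 bytes
1 MB = 1,000,000 bytes
36,270,998,814.72 / 1,000,000 = 36,271.00 MB

36,271.00 MB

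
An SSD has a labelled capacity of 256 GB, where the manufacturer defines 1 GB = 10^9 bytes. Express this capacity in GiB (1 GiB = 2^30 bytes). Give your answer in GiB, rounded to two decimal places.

256 GB × 1,000,000,000 bytes/GB = 256,000,000,000 bytes
1 GiB = 1,073,741,824 bytes
256,000,000,000 / 1,073,741,824 = 238.42 GiB

238.42 GiB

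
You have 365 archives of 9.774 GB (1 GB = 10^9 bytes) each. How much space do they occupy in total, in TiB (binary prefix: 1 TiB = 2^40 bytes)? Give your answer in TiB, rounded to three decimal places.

Total = 365 × 9.774 GB = 3567.51 GB
= 3567.51 × 1,000,000,000 bytes = 3,567,510,000,000 bytes
1 TiB = 1,099,511,627,776 bytes
3,567,510,000,000 / 1,099,511,627,776 = 3.245 TiB

3.245 TiB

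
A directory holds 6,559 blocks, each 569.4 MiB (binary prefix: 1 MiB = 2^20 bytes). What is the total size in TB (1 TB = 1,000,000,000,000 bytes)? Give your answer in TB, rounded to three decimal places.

3.916 TB

Total = 6,559 × 569.4 MiB = 3734694.6 MiB
= 3734694.6 × 1,048,576 bytes = 3,916,111,124,889.6 bytes
1 TB = 1,000,000,000,000 bytes
3,916,111,124,889.6 / 1,000,000,000,000 = 3.916 TB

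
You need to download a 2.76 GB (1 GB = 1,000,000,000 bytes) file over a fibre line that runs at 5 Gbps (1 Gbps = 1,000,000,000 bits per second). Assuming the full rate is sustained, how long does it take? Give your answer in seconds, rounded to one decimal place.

4.4 seconds

2.76 GB = 2,760,000,000 bytes = 22,080,000,000 bits
5 Gbps = 5,000,000,000 bits/s
time = 22,080,000,000 / 5,000,000,000 = 4.4 s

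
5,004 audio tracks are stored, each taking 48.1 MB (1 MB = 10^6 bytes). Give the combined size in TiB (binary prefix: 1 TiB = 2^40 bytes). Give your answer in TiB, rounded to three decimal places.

Total = 5,004 × 48.1 MB = 240692.4 MB
= 240692.4 × 1,000,000 bytes = 240,692,400,000 bytes
1 TiB = 1,099,511,627,776 bytes
240,692,400,000 / 1,099,511,627,776 = 0.219 TiB

0.219 TiB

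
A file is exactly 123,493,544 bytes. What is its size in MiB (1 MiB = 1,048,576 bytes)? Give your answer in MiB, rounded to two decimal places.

123,493,544 bytes given.
1 MiB = 1,048,576 bytes
123,493,544 / 1,048,576 = 117.77 MiB

117.77 MiB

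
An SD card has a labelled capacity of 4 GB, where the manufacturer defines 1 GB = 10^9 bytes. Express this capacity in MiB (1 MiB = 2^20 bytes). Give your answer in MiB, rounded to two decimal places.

3,814.70 MiB

4 GB × 1,000,000,000 bytes/GB = 4,000,000,000 bytes
1 MiB = 2^20 bytes = 1,048,576 bytes
4,000,000,000 / 1,048,576 = 3,814.70 MiB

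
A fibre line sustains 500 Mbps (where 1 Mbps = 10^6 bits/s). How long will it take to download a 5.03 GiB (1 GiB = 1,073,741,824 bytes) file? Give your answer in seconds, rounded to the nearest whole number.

86 seconds

5.03 GiB = 5,400,921,374.72 bytes = 43,207,370,997.76 bits
500 Mbps = 500,000,000 bits/s
time = 43,207,370,997.76 / 500,000,000 = 86 s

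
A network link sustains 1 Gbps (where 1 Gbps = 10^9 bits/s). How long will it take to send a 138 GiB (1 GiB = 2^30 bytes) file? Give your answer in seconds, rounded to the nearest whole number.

138 GiB = 148,176,371,712 bytes = 1,185,410,973,696 bits
1 Gbps = 1,000,000,000 bits/s
time = 1,185,410,973,696 / 1,000,000,000 = 1,185 s

1,185 seconds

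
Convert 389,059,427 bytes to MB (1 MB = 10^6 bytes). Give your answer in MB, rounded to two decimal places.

389,059,427 bytes given.
1 MB = 1,000,000 bytes
389,059,427 / 1,000,000 = 389.06 MB

389.06 MB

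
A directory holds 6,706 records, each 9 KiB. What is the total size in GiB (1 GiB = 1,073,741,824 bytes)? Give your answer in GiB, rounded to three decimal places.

0.058 GiB

Total = 6,706 × 9 KiB = 60,354 KiB
= 60,354 × 1,024 bytes = 61,802,496 bytes
1 GiB = 1,073,741,824 bytes
61,802,496 / 1,073,741,824 = 0.058 GiB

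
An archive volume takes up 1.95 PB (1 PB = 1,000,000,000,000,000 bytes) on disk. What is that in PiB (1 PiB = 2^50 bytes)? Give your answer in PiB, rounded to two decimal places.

1.73 PiB

1.95 PB = 1.95 × 10^15 bytes = 1,950,000,000,000,000 bytes
1 PiB = 1,125,899,906,842,624 bytes
1,950,000,000,000,000 / 1,125,899,906,842,624 = 1.73 PiB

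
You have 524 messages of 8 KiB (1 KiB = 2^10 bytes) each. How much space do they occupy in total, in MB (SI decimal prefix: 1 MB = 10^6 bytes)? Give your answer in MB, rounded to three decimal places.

4.293 MB

Total = 524 × 8 KiB = 4192 KiB
= 4192 × 1,024 bytes = 4,292,608 bytes
1 MB = 1,000,000 bytes
4,292,608 / 1,000,000 = 4.293 MB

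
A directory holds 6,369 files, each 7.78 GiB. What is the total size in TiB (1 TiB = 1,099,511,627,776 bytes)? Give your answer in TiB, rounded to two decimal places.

48.39 TiB

Total = 6,369 × 7.78 GiB = 49550.82 GiB
= 49550.82 × 1,073,741,824 bytes = 53,204,787,847,495.68 bytes
1 TiB = 1,099,511,627,776 bytes
53,204,787,847,495.68 / 1,099,511,627,776 = 48.39 TiB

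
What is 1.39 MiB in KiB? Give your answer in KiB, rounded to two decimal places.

1,423.36 KiB

1.39 MiB = 1.39 × 2^20 bytes = 1,457,520.64 bytes
1 KiB = 2^10 bytes = 1,024 bytes
1,457,520.64 / 1,024 = 1,423.36 KiB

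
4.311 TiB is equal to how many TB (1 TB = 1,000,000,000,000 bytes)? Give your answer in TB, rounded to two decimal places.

4.74 TB

4.311 TiB = 4.311 × 2^40 bytes = 4,739,994,627,342.336 bytes
1 TB = 1,000,000,000,000 bytes
4,739,994,627,342.336 / 1,000,000,000,000 = 4.74 TB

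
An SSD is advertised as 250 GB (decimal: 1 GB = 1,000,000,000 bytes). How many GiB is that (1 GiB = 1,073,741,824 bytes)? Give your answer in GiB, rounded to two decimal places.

250 GB × 1,000,000,000 bytes/GB = 250,000,000,000 bytes
1 GiB = 1,073,741,824 bytes
250,000,000,000 / 1,073,741,824 = 232.83 GiB

232.83 GiB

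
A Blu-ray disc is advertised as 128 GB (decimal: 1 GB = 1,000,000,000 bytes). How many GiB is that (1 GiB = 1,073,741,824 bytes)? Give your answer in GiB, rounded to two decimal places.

128 GB = 128 × 10^9 bytes = 128,000,000,000 bytes
1 GiB = 2^30 bytes = 1,073,741,824 bytes
128,000,000,000 / 1,073,741,824 = 119.21 GiB

119.21 GiB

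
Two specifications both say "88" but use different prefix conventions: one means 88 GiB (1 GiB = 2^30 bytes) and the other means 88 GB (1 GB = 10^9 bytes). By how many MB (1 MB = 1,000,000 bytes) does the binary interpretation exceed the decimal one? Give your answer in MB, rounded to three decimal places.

88 GiB = 88 × 1,073,741,824 = 94,489,280,512 bytes
88 GB = 88 × 1,000,000,000 = 88,000,000,000 bytes
difference = 6,489,280,512 bytes
6,489,280,512 / 1,000,000 = 6,489.281 MB

6,489.281 MB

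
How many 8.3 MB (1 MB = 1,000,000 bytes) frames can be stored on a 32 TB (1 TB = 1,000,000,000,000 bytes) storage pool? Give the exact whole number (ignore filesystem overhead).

Capacity: 32 TB = 32,000,000,000,000 bytes
Per item: 8.3 MB = 8,300,000 bytes
⌊32,000,000,000,000 / 8,300,000⌋ = 3,855,421

3,855,421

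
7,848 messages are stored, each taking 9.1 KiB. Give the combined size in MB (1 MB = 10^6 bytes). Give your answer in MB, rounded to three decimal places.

Total = 7,848 × 9.1 KiB = 71416.8 KiB
= 71416.8 × 1,024 bytes = 73,130,803.2 bytes
1 MB = 1,000,000 bytes
73,130,803.2 / 1,000,000 = 73.131 MB

73.131 MB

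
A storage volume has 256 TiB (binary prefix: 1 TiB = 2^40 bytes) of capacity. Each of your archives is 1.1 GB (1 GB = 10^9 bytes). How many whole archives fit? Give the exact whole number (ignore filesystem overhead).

255,886

Capacity: 256 TiB = 281,474,976,710,656 bytes
Per item: 1.1 GB = 1,100,000,000 bytes
⌊281,474,976,710,656 / 1,100,000,000⌋ = 255,886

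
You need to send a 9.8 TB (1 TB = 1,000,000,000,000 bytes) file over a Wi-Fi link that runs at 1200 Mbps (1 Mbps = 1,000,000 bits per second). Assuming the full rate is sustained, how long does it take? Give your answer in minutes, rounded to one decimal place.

9.8 TB = 9,800,000,000,000 bytes = 78,400,000,000,000 bits
1200 Mbps = 1,200,000,000 bits/s
time = 78,400,000,000,000 / 1,200,000,000 = 65,333.33 s
65,333.33 s / 60 = 1,088.9 minutes

1,088.9 minutes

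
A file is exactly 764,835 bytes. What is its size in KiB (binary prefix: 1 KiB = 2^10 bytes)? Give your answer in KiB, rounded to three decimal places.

746.909 KiB

764,835 bytes given.
1 KiB = 1,024 bytes
764,835 / 1,024 = 746.909 KiB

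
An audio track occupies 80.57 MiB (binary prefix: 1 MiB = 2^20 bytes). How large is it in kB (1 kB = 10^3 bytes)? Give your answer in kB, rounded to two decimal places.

80.57 MiB = 80.57 × 2^20 bytes = 84,483,768.32 bytes
1 kB = 1,000 bytes
84,483,768.32 / 1,000 = 84,483.77 kB

84,483.77 kB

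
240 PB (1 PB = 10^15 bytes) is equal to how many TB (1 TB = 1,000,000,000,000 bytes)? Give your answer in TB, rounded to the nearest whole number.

240,000 TB

240 PB × 1,000,000,000,000,000 bytes/PB = 240,000,000,000,000,000 bytes
1 TB = 10^12 bytes = 1,000,000,000,000 bytes
240,000,000,000,000,000 / 1,000,000,000,000 = 240,000 TB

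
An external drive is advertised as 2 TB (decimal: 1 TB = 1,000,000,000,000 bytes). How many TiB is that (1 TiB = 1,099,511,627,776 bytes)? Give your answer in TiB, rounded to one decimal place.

2 TB × 1,000,000,000,000 bytes/TB = 2,000,000,000,000 bytes
1 TiB = 2^40 bytes = 1,099,511,627,776 bytes
2,000,000,000,000 / 1,099,511,627,776 = 1.8 TiB

1.8 TiB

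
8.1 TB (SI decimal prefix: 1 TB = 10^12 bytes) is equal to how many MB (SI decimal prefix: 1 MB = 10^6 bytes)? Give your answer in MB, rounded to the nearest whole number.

8,100,000 MB

8.1 TB = 8.1 × 10^12 bytes = 8,100,000,000,000 bytes
1 MB = 10^6 bytes = 1,000,000 bytes
8,100,000,000,000 / 1,000,000 = 8,100,000 MB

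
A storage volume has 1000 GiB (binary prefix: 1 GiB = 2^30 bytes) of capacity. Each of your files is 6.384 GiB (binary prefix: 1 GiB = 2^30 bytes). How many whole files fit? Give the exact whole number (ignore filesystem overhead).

156

Capacity: 1000 GiB = 1,073,741,824,000 bytes
Per item: 6.384 GiB = 6,854,767,804.416 bytes
⌊1,073,741,824,000 / 6,854,767,804.416⌋ = 156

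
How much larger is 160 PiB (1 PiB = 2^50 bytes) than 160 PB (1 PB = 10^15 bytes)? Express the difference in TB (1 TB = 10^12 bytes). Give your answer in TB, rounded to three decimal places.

20,143.985 TB

160 PiB = 160 × 1,125,899,906,842,624 = 180,143,985,094,819,840 bytes
160 PB = 160 × 1,000,000,000,000,000 = 160,000,000,000,000,000 bytes
difference = 20,143,985,094,819,840 bytes
20,143,985,094,819,840 / 1,000,000,000,000 = 20,143.985 TB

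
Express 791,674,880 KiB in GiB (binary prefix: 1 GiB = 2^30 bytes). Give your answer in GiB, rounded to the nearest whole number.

791,674,880 KiB × 1,024 bytes/KiB = 810,675,077,120 bytes
1 GiB = 2^30 bytes = 1,073,741,824 bytes
810,675,077,120 / 1,073,741,824 = 755 GiB

755 GiB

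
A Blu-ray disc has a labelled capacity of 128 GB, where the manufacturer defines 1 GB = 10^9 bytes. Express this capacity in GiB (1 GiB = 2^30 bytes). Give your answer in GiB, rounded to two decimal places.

119.21 GiB

128 GB × 1,000,000,000 bytes/GB = 128,000,000,000 bytes
1 GiB = 2^30 bytes = 1,073,741,824 bytes
128,000,000,000 / 1,073,741,824 = 119.21 GiB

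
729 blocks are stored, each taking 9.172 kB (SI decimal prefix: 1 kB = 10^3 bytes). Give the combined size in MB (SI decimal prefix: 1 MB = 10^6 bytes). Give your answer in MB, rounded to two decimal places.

6.69 MB

Total = 729 × 9.172 kB = 6686.388 kB
= 6686.388 × 1,000 bytes = 6,686,388 bytes
1 MB = 1,000,000 bytes
6,686,388 / 1,000,000 = 6.69 MB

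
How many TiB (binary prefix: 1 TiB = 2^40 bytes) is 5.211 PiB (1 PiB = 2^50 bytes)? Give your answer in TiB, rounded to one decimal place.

5.211 PiB × 1,125,899,906,842,624 bytes/PiB = 5,867,064,414,556,913.664 bytes
1 TiB = 1,099,511,627,776 bytes
5,867,064,414,556,913.664 / 1,099,511,627,776 = 5,336.1 TiB

5,336.1 TiB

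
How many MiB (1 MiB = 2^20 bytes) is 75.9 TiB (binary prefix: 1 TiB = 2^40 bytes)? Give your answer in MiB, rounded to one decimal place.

75.9 TiB × 1,099,511,627,776 bytes/TiB = 83,452,932,548,198.4 bytes
1 MiB = 2^20 bytes = 1,048,576 bytes
83,452,932,548,198.4 / 1,048,576 = 79,586,918.4 MiB

79,586,918.4 MiB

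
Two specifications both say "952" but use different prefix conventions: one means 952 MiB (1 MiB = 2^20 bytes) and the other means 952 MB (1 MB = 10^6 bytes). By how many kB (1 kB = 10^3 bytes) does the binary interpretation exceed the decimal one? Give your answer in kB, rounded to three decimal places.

46,244.352 kB

952 MiB = 952 × 1,048,576 = 998,244,352 bytes
952 MB = 952 × 1,000,000 = 952,000,000 bytes
difference = 46,244,352 bytes
46,244,352 / 1,000 = 46,244.352 kB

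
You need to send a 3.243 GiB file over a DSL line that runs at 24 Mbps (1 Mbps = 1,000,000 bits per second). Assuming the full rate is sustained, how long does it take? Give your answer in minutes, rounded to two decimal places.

3.243 GiB = 3,482,144,735.232 bytes = 27,857,157,881.856 bits
24 Mbps = 24,000,000 bits/s
time = 27,857,157,881.856 / 24,000,000 = 1,160.715 s
1,160.715 s / 60 = 19.35 minutes

19.35 minutes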